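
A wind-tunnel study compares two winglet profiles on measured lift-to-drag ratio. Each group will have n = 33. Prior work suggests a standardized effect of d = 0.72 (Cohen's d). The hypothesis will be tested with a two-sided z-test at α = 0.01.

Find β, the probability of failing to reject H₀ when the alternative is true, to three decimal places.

β ≈ 0.364

Noncentrality parameter: δ = d·√(n/2) = 0.72 × √(33/2) = 2.9247
Critical value for a two-sided test at α = 0.01: z_{α/2} = 2.576.
Power = Φ(δ − 2.576) + Φ(−δ − 2.576) = Φ(0.349) + Φ(-5.500) = 0.6364 + 0.0000 = 0.6364.
Type II error: β = 1 − power = 1 − 0.6364 = 0.3636.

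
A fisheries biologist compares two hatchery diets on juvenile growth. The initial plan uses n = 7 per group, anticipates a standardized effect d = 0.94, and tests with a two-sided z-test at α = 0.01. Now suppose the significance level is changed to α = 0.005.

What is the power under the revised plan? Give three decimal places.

Power ≈ 0.147

δ = d·√(n/2) = 0.94 × √(7/2) = 1.7586 (unchanged). New critical value: z_{0.0025} = 2.807.
Revised power = Φ(δ − 2.807) + Φ(−δ − 2.807) = Φ(-1.048) + Φ(-4.566) = 0.1472 + 0.0000 = 0.1472.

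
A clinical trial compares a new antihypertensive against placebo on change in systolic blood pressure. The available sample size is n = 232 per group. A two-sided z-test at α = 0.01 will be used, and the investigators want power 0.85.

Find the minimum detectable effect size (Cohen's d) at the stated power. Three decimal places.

Need Φ(δ − 2.576) = 0.85, so δ = 2.576 + 1.036 = 3.612.
(The second rejection-region term Φ(−δ − z_{α/2}) is negligible and dropped.)
δ = d·√(n/2) ⇒ d = δ/√(n/2) = 3.612/√(232/2) = 0.3354.

d ≈ 0.335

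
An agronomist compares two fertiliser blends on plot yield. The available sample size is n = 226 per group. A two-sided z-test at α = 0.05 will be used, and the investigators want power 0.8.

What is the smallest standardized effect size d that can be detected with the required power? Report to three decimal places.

Need Φ(δ − 1.960) = 0.8, so δ = 1.960 + 0.842 = 2.802.
(Lower-tail contribution to power is negligible for δ > 0.)
δ = d·√(n/2) ⇒ d = δ/√(n/2) = 2.802/√(226/2) = 0.2636.

d ≈ 0.264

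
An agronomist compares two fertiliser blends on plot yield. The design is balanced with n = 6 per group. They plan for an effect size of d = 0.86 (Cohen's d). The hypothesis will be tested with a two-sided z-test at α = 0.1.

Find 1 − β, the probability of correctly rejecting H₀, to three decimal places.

Noncentrality parameter: δ = d·√(n/2) = 0.86 × √(6/2) = 1.4896
Critical value for a two-sided test at α = 0.1: z_{α/2} = 1.645.
Power = Φ(δ − 1.645) + Φ(−δ − 1.645) = Φ(-0.155) + Φ(-3.134) = 0.4383 + 0.0009 = 0.4392.

Power ≈ 0.439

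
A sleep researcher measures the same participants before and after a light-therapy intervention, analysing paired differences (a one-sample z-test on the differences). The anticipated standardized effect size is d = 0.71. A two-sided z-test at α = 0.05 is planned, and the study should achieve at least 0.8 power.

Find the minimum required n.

n = 16

Set Φ(δ − 1.960) = 0.8; then δ − 1.960 = Φ⁻¹(0.8) = 0.842, giving δ = 2.802.
(For δ > 0 the lower-tail rejection region contributes negligibly to power, so the one-term inversion is standard.)
δ = d·√n ⇒ n = (δ/d)² = (2.802 / 0.71)² = 15.57.
Rounding up, n = 16.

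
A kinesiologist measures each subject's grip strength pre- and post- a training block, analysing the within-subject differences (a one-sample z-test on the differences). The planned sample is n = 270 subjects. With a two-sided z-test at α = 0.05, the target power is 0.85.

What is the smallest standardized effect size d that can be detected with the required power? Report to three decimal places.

d ≈ 0.182

Need Φ(δ − 1.960) = 0.85, so δ = 1.960 + 1.036 = 2.996.
(Lower-tail contribution to power is negligible for δ > 0.)
δ = d·√n ⇒ d = δ/√n = 2.996/√270 = 0.1824.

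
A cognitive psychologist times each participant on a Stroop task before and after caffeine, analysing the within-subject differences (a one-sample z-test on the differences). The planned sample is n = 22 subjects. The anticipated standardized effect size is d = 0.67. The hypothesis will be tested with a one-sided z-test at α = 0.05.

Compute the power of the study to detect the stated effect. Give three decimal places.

Noncentrality parameter: δ = d·√n = 0.67 × √22 = 3.1426
One-sided α = 0.05 → critical value z_{0.05} = 1.645.
Power = P(Z > 1.645 − δ) = Φ(1.498) = 0.9329.

Power ≈ 0.933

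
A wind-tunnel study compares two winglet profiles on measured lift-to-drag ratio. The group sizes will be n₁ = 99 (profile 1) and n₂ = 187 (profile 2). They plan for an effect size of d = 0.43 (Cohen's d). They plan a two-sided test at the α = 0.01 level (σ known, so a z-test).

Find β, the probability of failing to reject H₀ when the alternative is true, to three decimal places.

β ≈ 0.188

Noncentrality parameter: δ = d / √(1/n₁ + 1/n₂) = 0.43 / √(1/99 + 1/187) = 3.4596
Critical value for a two-sided test at α = 0.01: z_{α/2} = 2.576.
Power = Φ(δ − 2.576) + Φ(−δ − 2.576) = Φ(0.884) + Φ(-6.035) = 0.8116 + 0.0000 = 0.8116.
Type II error: β = 1 − power = 1 − 0.8116 = 0.1884.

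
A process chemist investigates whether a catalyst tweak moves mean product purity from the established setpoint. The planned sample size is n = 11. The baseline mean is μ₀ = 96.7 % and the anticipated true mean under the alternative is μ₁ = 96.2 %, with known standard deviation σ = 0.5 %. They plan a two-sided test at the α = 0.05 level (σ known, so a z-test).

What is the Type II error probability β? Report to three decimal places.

Standardized effect: d = |μ₁ − μ₀| / σ = |96.2 − 96.7| / 0.5 = 1.0000
Noncentrality parameter: λ = d·√n = 1.0000 × √11 = 3.3166
Critical value for a two-sided test at α = 0.05: z_{α/2} = 1.960.
Power = Φ(λ − 1.960) + Φ(−λ − 1.960) = Φ(1.357) + Φ(-5.277) = 0.9126 + 0.0000 = 0.9126.
Type II error: β = 1 − power = 1 − 0.9126 = 0.0874.

β ≈ 0.087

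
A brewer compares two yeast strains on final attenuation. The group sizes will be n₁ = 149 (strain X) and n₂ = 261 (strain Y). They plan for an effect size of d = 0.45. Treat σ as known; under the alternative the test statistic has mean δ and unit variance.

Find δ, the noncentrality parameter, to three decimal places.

The noncentrality parameter scales effect size by the design's sample-size factor: δ = d / √(1/n₁ + 1/n₂) = 0.45 / √(1/149 + 1/261) = 4.3826

δ ≈ 4.383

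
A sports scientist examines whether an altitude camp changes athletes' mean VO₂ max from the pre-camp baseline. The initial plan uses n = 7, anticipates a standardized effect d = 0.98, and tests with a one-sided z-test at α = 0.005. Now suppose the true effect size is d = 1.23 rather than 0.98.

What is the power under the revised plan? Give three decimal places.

Power ≈ 0.751

With d = 1.23: δ = d·√n = 1.23 × √7 = 3.2543. Critical value z_{0.005} = 2.576.
Revised power = P(Z > 2.576 − δ) = Φ(0.678) = 0.7513.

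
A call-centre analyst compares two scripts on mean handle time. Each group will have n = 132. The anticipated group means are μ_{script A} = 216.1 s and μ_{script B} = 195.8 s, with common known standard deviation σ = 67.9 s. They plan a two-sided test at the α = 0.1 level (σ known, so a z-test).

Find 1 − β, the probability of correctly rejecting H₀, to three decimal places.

Standardized effect: d = |μ_{script A} − μ_{script B}| / σ = |216.1 − 195.8| / 67.9 = 0.2990
Noncentrality parameter: δ = d·√(n/2) = 0.2990 × √(132/2) = 2.4288
Critical value for a two-sided test at α = 0.1: z_{α/2} = 1.645.
Power = Φ(δ − 1.645) + Φ(−δ − 1.645) = Φ(0.784) + Φ(-4.074) = 0.7835 + 0.0000 = 0.7835.

Power ≈ 0.783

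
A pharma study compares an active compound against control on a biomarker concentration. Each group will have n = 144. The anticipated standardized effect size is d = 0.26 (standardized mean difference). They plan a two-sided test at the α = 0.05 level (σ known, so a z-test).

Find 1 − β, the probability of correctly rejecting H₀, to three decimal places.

Power ≈ 0.597

Noncentrality parameter: δ = d·√(n/2) = 0.26 × √(144/2) = 2.2062
Critical value for a two-sided test at α = 0.05: z_{α/2} = 1.960.
Power = Φ(δ − 1.960) + Φ(−δ − 1.960) = Φ(0.246) + Φ(-4.166) = 0.5972 + 0.0000 = 0.5973.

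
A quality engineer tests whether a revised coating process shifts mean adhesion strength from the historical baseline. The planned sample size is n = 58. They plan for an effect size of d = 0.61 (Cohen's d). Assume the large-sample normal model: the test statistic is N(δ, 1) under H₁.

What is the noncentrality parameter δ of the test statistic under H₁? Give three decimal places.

δ ≈ 4.646

The noncentrality parameter scales effect size by the design's sample-size factor: δ = d·√n = 0.61 × √58 = 4.6456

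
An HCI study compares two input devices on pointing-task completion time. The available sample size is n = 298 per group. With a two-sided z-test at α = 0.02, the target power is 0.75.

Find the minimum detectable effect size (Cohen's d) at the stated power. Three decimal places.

d ≈ 0.246

Need Φ(δ − 2.326) = 0.75, so δ = 2.326 + 0.674 = 3.001.
(The second rejection-region term Φ(−δ − z_{α/2}) is negligible and dropped.)
δ = d·√(n/2) ⇒ d = δ/√(n/2) = 3.001/√(298/2) = 0.2458.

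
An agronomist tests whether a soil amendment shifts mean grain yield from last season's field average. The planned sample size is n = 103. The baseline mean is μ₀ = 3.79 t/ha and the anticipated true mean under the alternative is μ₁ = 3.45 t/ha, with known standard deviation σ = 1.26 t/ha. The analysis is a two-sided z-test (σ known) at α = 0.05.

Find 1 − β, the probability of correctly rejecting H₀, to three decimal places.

Power ≈ 0.782

Standardized effect: d = |μ₁ − μ₀| / σ = |3.45 − 3.79| / 1.26 = 0.2698
Noncentrality parameter: δ = d·√n = 0.2698 × √103 = 2.7386
Two-sided α = 0.05 → critical value z_{0.025} = 1.960.
Power = Φ(δ − 1.960) + Φ(−δ − 1.960) = Φ(0.779) + Φ(-4.699) = 0.7819 + 0.0000 = 0.7819.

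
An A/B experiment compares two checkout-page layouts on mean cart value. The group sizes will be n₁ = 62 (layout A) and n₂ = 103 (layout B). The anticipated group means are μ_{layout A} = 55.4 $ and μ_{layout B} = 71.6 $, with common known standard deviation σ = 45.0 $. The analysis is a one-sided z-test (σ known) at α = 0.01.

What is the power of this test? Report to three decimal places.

Power ≈ 0.465

Standardized effect: d = |μ_{layout A} − μ_{layout B}| / σ = |55.4 − 71.6| / 45.0 = 0.3600
Noncentrality parameter: δ = d / √(1/n₁ + 1/n₂) = 0.3600 / √(1/62 + 1/103) = 2.2396
One-sided α = 0.01 → critical value z_{0.01} = 2.326.
Power = Φ(δ − 2.326) = Φ(-0.087) = 0.4654.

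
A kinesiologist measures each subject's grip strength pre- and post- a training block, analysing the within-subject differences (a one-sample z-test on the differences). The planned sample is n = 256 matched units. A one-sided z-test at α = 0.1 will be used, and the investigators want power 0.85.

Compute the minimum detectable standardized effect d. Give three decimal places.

Required noncentrality: δ = z_{0.1} + z_{0.15} = 1.282 + 1.036 = 2.318.
δ = d·√n ⇒ d = δ/√n = 2.318/√256 = 0.1449.

d ≈ 0.145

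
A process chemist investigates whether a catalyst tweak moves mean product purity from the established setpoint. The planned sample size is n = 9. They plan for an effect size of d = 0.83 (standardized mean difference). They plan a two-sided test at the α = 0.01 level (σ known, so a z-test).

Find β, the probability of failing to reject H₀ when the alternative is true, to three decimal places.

Noncentrality parameter: δ = d·√n = 0.83 × √9 = 2.4900
Critical value for a two-sided test at α = 0.01: z_{α/2} = 2.576.
Power = Φ(δ − 2.576) + Φ(−δ − 2.576) = Φ(-0.086) + Φ(-5.066) = 0.4658 + 0.0000 = 0.4658.
Type II error: β = 1 − power = 1 − 0.4658 = 0.5342.

β ≈ 0.534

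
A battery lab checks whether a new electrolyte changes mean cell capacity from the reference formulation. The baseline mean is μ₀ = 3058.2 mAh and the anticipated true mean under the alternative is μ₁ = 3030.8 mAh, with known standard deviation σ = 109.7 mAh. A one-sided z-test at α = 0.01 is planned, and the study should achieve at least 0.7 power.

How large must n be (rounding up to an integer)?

Standardized effect: d = |μ₁ − μ₀| / σ = |3030.8 − 3058.2| / 109.7 = 0.2498
For power 0.7 need Φ(δ − z_{0.01}) = 0.7, so δ = z_{0.01} + z_{0.30} = 2.326 + 0.524 = 2.851.
δ = d·√n ⇒ n = (δ/d)² = (2.851 / 0.2498)² = 130.27.
Rounding up, n = 131.

n = 131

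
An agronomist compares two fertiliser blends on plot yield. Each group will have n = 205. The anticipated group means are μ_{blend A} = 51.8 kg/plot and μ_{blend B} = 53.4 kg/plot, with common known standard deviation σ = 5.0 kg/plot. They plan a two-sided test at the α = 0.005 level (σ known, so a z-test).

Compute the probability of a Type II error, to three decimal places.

Standardized effect: d = |μ_{blend A} − μ_{blend B}| / σ = |51.8 − 53.4| / 5.0 = 0.3200
Noncentrality parameter: δ = d·√(n/2) = 0.3200 × √(205/2) = 3.2398
Two-sided α = 0.005 → critical value z_{0.0025} = 2.807.
Power = Φ(δ − 2.807) + Φ(−δ − 2.807) = Φ(0.433) + Φ(-6.047) = 0.6674 + 0.0000 = 0.6674.
Type II error: β = 1 − power = 1 − 0.6674 = 0.3326.

β ≈ 0.333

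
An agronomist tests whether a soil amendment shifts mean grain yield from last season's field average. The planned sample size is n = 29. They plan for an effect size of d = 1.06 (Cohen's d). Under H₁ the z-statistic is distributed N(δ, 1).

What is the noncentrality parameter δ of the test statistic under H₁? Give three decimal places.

δ = d·√n = 1.06 × √29 = 5.7083

δ ≈ 5.708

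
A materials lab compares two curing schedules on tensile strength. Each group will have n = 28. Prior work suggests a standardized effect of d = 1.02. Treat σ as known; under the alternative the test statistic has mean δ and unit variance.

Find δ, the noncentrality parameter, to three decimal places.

The noncentrality parameter scales effect size by the design's sample-size factor: δ = d·√(n/2) = 1.02 × √(28/2) = 3.8165

δ ≈ 3.816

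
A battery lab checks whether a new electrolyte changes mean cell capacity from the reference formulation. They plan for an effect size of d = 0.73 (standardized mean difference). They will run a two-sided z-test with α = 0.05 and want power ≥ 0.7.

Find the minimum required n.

n = 12

For power 0.7 need Φ(δ − z_{0.025}) = 0.7, so δ = z_{0.025} + z_{0.30} = 1.960 + 0.524 = 2.484.
(For δ > 0 the lower-tail rejection region contributes negligibly to power, so the one-term inversion is standard.)
δ = d·√n ⇒ n = (δ/d)² = (2.484 / 0.73)² = 11.58.
Round up to the next whole unit.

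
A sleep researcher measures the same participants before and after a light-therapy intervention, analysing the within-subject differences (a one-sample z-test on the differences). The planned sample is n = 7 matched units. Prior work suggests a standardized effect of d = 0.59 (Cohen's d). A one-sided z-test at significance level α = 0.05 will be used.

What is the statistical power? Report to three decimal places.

Noncentrality parameter: δ = d·√n = 0.59 × √7 = 1.5610
Critical value for a one-sided test at α = 0.05: z_α = 1.645.
Power = Φ(δ − 1.645) = Φ(-0.084) = 0.4666.

Power ≈ 0.467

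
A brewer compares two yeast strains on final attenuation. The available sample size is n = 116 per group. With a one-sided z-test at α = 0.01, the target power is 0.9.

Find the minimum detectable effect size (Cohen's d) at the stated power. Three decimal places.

Required noncentrality: δ = z_{0.01} + z_{0.10} = 2.326 + 1.282 = 3.608.
δ = d·√(n/2) ⇒ d = δ/√(n/2) = 3.608/√(116/2) = 0.4737.

d ≈ 0.474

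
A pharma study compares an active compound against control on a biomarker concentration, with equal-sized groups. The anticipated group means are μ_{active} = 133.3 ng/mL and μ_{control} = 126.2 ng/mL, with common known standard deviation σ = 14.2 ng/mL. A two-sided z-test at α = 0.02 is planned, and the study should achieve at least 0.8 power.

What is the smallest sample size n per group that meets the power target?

n = 81 per group

Standardized effect: d = |μ_{active} − μ_{control}| / σ = |133.3 − 126.2| / 14.2 = 0.5000
Set Φ(δ − 2.326) = 0.8; then δ − 2.326 = Φ⁻¹(0.8) = 0.842, giving δ = 3.168.
(The Φ(−δ − z_{α/2}) term is vanishingly small for δ > 0 and is dropped in the standard sample-size formula.)
δ = d·√(n/2) ⇒ n = 2(δ/d)² = 2 × (3.168 / 0.5000)² = 80.29.
Rounding up, n = 81 per group.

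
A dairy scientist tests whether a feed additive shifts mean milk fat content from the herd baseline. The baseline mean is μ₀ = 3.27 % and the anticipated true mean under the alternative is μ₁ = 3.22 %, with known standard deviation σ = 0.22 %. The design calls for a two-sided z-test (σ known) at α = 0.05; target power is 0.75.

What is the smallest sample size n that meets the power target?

Standardized effect: d = |μ₁ − μ₀| / σ = |3.22 − 3.27| / 0.22 = 0.2273
Set Φ(δ − 1.960) = 0.75; then δ − 1.960 = Φ⁻¹(0.75) = 0.674, giving δ = 2.634.
(Ignoring the negligible lower-tail rejection probability gives the usual closed-form inversion.)
δ = d·√n ⇒ n = (δ/d)² = (2.634 / 0.2273)² = 134.37.
Rounding up, n = 135.

n = 135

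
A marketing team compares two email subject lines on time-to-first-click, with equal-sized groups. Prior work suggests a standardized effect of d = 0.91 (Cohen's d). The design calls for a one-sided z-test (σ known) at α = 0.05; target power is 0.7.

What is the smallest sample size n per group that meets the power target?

n = 12 per group

Set Φ(δ − 1.645) = 0.7; then δ − 1.645 = Φ⁻¹(0.7) = 0.524, giving δ = 2.169.
δ = d·√(n/2) ⇒ n = 2(δ/d)² = 2 × (2.169 / 0.91)² = 11.36.
Round up to the next whole unit.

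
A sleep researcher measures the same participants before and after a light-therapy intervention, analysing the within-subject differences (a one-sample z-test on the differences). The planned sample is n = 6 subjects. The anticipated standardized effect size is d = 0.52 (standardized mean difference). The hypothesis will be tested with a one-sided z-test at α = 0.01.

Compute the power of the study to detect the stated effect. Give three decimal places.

Power ≈ 0.146

Noncentrality parameter: δ = d·√n = 0.52 × √6 = 1.2737
Critical value for a one-sided test at α = 0.01: z_α = 2.326.
Power = P(Z > 2.326 − δ) = Φ(-1.053) = 0.1463.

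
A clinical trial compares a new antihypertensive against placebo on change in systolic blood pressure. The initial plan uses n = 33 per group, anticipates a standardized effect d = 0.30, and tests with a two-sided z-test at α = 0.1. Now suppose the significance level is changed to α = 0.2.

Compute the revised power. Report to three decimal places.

Power ≈ 0.481

δ = d·√(n/2) = 0.30 × √(33/2) = 1.2186 (unchanged). New critical value: z_{0.1} = 1.282.
Revised power = Φ(δ − 1.282) + Φ(−δ − 1.282) = Φ(-0.063) + Φ(-2.500) = 0.4749 + 0.0062 = 0.4811.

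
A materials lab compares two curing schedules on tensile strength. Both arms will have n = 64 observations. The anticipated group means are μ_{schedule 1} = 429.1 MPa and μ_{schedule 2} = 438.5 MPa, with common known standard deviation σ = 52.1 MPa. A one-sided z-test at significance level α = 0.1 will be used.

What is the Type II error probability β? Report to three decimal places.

Standardized effect: d = |μ_{schedule 1} − μ_{schedule 2}| / σ = |429.1 − 438.5| / 52.1 = 0.1804
Noncentrality parameter: δ = d·√(n/2) = 0.1804 × √(64/2) = 1.0206
One-sided α = 0.1 → critical value z_{0.1} = 1.282.
Power = P(Z > 1.282 − δ) = Φ(-0.261) = 0.3971.
Type II error: β = 1 − power = 1 − 0.3971 = 0.6029.

β ≈ 0.603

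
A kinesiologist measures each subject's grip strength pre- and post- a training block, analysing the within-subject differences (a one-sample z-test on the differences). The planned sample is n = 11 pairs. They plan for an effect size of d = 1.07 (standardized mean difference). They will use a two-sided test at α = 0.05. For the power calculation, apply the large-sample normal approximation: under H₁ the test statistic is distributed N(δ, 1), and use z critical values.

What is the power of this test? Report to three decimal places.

Noncentrality parameter: δ = d·√n = 1.07 × √11 = 3.5488
Two-sided α = 0.05 → critical value z_{0.025} = 1.960.
Power = Φ(δ − 1.960) + Φ(−δ − 1.960) = Φ(1.589) + Φ(-5.509) = 0.9439 + 0.0000 = 0.9440.

Power ≈ 0.944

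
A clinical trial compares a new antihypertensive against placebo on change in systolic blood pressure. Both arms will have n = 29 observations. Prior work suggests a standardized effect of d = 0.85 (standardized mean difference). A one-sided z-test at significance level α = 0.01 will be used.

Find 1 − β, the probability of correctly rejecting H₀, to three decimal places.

Power ≈ 0.819

Noncentrality parameter: δ = d·√(n/2) = 0.85 × √(29/2) = 3.2367
Critical value for a one-sided test at α = 0.01: z_α = 2.326.
Power = Φ(δ − 2.326) = Φ(0.910) = 0.8187.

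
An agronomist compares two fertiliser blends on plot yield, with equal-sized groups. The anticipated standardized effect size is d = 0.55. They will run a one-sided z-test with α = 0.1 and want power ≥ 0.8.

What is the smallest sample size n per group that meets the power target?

n = 30 per group

Set Φ(δ − 1.282) = 0.8; then δ − 1.282 = Φ⁻¹(0.8) = 0.842, giving δ = 2.123.
δ = d·√(n/2) ⇒ n = 2(δ/d)² = 2 × (2.123 / 0.55)² = 29.80.
Round up to the next whole unit.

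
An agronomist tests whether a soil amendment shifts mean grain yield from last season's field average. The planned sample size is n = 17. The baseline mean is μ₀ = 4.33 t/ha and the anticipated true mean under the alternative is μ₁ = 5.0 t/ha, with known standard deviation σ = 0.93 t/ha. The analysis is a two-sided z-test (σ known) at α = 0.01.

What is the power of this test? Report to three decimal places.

Power ≈ 0.653

Standardized effect: d = |μ₁ − μ₀| / σ = |5.0 − 4.33| / 0.93 = 0.7204
Noncentrality parameter: δ = d·√n = 0.7204 × √17 = 2.9704
Two-sided α = 0.01 → critical value z_{0.005} = 2.576.
Power = Φ(δ − 2.576) + Φ(−δ − 2.576) = Φ(0.395) + Φ(-5.546) = 0.6534 + 0.0000 = 0.6534.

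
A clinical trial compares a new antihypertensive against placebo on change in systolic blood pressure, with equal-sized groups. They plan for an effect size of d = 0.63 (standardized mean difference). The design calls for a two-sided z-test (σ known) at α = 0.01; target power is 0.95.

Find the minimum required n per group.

n = 90 per group

Set Φ(δ − 2.576) = 0.95; then δ − 2.576 = Φ⁻¹(0.95) = 1.645, giving δ = 4.221.
(For δ > 0 the lower-tail rejection region contributes negligibly to power, so the one-term inversion is standard.)
δ = d·√(n/2) ⇒ n = 2(δ/d)² = 2 × (4.221 / 0.63)² = 89.77.
Rounding up, n = 90 per group.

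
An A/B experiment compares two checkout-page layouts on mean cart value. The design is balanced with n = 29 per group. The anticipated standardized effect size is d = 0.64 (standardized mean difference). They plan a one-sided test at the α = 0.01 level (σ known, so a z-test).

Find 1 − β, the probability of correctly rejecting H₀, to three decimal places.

Noncentrality parameter: δ = d·√(n/2) = 0.64 × √(29/2) = 2.4370
One-sided α = 0.01 → critical value z_{0.01} = 2.326.
Power = Φ(δ − 2.326) = Φ(0.111) = 0.5441.

Power ≈ 0.544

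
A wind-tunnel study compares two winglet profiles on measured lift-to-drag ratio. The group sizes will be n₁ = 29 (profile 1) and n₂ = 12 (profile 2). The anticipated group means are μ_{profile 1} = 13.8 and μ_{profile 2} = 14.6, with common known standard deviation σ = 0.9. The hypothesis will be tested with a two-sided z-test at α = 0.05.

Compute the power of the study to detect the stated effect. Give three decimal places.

Standardized effect: d = |μ_{profile 1} − μ_{profile 2}| / σ = |13.8 − 14.6| / 0.9 = 0.8889
Noncentrality parameter: δ = d / √(1/n₁ + 1/n₂) = 0.8889 / √(1/29 + 1/12) = 2.5897
Two-sided α = 0.05 → critical value z_{0.025} = 1.960.
Power = Φ(δ − 1.960) + Φ(−δ − 1.960) = Φ(0.630) + Φ(-4.550) = 0.7356 + 0.0000 = 0.7356.

Power ≈ 0.736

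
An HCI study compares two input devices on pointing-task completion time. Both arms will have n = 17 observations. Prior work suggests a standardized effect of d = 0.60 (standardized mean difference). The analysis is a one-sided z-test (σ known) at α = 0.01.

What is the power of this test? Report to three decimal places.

Noncentrality parameter: δ = d·√(n/2) = 0.60 × √(17/2) = 1.7493
Critical value for a one-sided test at α = 0.01: z_α = 2.326.
Power = P(Z > 2.326 − δ) = Φ(-0.577) = 0.2819.

Power ≈ 0.282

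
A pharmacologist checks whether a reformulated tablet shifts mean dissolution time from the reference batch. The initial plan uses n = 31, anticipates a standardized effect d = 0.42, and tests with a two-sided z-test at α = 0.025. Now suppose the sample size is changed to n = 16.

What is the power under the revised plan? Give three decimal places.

Power ≈ 0.287

With n = 16: δ = d·√n = 0.42 × √16 = 1.6800. Critical value z_{0.0125} = 2.241.
Revised power = Φ(δ − 2.241) + Φ(−δ − 2.241) = Φ(-0.561) + Φ(-3.921) = 0.2873 + 0.0000 = 0.2873.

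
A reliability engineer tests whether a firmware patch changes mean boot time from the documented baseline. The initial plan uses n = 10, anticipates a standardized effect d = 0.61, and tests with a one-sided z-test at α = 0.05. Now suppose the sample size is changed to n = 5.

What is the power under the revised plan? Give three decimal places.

Power ≈ 0.389

With n = 5: δ = d·√n = 0.61 × √5 = 1.3640. Critical value z_{0.05} = 1.645.
Revised power = P(Z > 1.645 − δ) = Φ(-0.281) = 0.3894.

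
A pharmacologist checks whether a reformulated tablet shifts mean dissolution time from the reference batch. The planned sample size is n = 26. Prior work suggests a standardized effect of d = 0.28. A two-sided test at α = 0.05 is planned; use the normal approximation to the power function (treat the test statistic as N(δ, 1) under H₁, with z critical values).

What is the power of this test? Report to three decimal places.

Noncentrality parameter: λ = d·√n = 0.28 × √26 = 1.4277
Critical value for a two-sided test at α = 0.05: z_{α/2} = 1.960.
Power = Φ(λ − 1.960) + Φ(−λ − 1.960) = Φ(-0.532) + Φ(-3.388) = 0.2973 + 0.0004 = 0.2976.

Power ≈ 0.298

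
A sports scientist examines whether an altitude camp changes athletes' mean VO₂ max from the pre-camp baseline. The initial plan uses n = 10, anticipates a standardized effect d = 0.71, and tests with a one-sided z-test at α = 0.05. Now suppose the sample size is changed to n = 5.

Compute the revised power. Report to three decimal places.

Power ≈ 0.477

With n = 5: δ = d·√n = 0.71 × √5 = 1.5876. Critical value z_{0.05} = 1.645.
Revised power = Φ(δ − 1.645) = Φ(-0.057) = 0.4772.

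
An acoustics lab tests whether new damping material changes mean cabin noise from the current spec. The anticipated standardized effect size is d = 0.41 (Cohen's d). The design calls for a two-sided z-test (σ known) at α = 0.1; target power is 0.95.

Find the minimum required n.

n = 65

For power 0.95 need Φ(δ − z_{0.05}) = 0.95, so δ = z_{0.05} + z_{0.05} = 1.645 + 1.645 = 3.290.
(Ignoring the negligible lower-tail rejection probability gives the usual closed-form inversion.)
δ = d·√n ⇒ n = (δ/d)² = (3.290 / 0.41)² = 64.38.
Rounding up, n = 65.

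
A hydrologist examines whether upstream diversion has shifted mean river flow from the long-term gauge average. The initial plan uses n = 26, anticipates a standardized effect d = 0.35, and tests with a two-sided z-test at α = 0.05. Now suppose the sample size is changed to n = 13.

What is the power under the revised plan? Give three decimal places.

Power ≈ 0.243

With n = 13: δ = d·√n = 0.35 × √13 = 1.2619. Critical value z_{0.025} = 1.960.
Revised power = Φ(δ − 1.960) + Φ(−δ − 1.960) = Φ(-0.698) + Φ(-3.222) = 0.2426 + 0.0006 = 0.2432.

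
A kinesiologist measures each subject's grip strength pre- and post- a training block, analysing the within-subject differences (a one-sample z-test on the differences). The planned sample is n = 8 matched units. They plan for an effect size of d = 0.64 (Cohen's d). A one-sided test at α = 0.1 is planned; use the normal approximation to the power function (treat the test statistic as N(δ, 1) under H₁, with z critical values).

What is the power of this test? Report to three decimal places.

Noncentrality parameter: δ = d·√n = 0.64 × √8 = 1.8102
One-sided α = 0.1 → critical value z_{0.1} = 1.282.
Power = Φ(δ − 1.282) = Φ(0.529) = 0.7015.

Power ≈ 0.701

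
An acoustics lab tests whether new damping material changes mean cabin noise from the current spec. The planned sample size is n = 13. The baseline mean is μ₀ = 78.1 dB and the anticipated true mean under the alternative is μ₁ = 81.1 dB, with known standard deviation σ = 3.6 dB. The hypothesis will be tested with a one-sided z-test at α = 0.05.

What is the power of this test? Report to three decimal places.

Power ≈ 0.913

Standardized effect: d = |μ₁ − μ₀| / σ = |81.1 − 78.1| / 3.6 = 0.8333
Noncentrality parameter: δ = d·√n = 0.8333 × √13 = 3.0046
Critical value for a one-sided test at α = 0.05: z_α = 1.645.
Power = Φ(δ − 1.645) = Φ(1.360) = 0.9130.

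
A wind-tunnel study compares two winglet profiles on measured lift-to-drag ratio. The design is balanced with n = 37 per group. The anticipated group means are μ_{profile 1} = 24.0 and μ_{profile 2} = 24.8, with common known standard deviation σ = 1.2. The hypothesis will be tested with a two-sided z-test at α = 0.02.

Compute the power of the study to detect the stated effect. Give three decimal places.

Standardized effect: d = |μ_{profile 1} − μ_{profile 2}| / σ = |24.0 − 24.8| / 1.2 = 0.6667
Noncentrality parameter: δ = d·√(n/2) = 0.6667 × √(37/2) = 2.8674
Critical value for a two-sided test at α = 0.02: z_{α/2} = 2.326.
Power = Φ(δ − 2.326) + Φ(−δ − 2.326) = Φ(0.541) + Φ(-5.194) = 0.7058 + 0.0000 = 0.7058.

Power ≈ 0.706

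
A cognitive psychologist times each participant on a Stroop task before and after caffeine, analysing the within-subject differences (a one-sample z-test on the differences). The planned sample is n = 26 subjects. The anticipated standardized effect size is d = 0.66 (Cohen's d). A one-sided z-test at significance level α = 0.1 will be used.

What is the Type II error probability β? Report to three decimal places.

Noncentrality parameter: δ = d·√n = 0.66 × √26 = 3.3654
Critical value for a one-sided test at α = 0.1: z_α = 1.282.
Power = P(Z > 1.282 − δ) = Φ(2.084) = 0.9814.
Type II error: β = 1 − power = 1 − 0.9814 = 0.0186.

β ≈ 0.019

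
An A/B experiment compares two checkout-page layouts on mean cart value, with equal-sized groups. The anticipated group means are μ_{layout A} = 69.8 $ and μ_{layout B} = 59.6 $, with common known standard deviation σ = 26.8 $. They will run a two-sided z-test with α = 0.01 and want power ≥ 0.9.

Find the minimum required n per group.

Standardized effect: d = |μ_{layout A} − μ_{layout B}| / σ = |69.8 − 59.6| / 26.8 = 0.3806
For power 0.9 need Φ(δ − z_{0.005}) = 0.9, so δ = z_{0.005} + z_{0.10} = 2.576 + 1.282 = 3.857.
(For δ > 0 the lower-tail rejection region contributes negligibly to power, so the one-term inversion is standard.)
δ = d·√(n/2) ⇒ n = 2(δ/d)² = 2 × (3.857 / 0.3806)² = 205.44.
Round up to the next whole unit.

n = 206 per group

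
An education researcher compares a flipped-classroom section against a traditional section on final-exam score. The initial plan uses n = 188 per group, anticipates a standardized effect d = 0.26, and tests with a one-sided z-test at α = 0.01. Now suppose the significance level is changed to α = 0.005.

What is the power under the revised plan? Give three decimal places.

Power ≈ 0.478

δ = d·√(n/2) = 0.26 × √(188/2) = 2.5208 (unchanged). New critical value: z_{0.005} = 2.576.
Revised power = P(Z > 2.576 − δ) = Φ(-0.055) = 0.4781.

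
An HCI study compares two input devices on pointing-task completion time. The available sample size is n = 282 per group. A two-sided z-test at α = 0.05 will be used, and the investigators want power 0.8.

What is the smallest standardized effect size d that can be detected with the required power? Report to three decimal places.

d ≈ 0.236

Need Φ(δ − 1.960) = 0.8, so δ = 1.960 + 0.842 = 2.802.
(The second rejection-region term Φ(−δ − z_{α/2}) is negligible and dropped.)
δ = d·√(n/2) ⇒ d = δ/√(n/2) = 2.802/√(282/2) = 0.2359.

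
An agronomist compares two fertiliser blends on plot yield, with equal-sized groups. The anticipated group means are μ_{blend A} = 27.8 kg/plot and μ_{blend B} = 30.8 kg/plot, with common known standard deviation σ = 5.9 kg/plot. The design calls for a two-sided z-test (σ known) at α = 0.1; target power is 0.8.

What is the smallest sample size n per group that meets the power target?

n = 48 per group

Standardized effect: d = |μ_{blend A} − μ_{blend B}| / σ = |27.8 − 30.8| / 5.9 = 0.5085
For power 0.8 need Φ(δ − z_{0.05}) = 0.8, so δ = z_{0.05} + z_{0.20} = 1.645 + 0.842 = 2.486.
(For δ > 0 the lower-tail rejection region contributes negligibly to power, so the one-term inversion is standard.)
δ = d·√(n/2) ⇒ n = 2(δ/d)² = 2 × (2.486 / 0.5085)² = 47.83.
Round up to the next whole unit.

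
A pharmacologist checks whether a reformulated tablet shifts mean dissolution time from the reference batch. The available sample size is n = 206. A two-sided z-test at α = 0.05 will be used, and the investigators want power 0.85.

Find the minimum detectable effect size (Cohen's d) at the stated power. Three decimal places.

d ≈ 0.209

Need Φ(δ − 1.960) = 0.85, so δ = 1.960 + 1.036 = 2.996.
(Lower-tail contribution to power is negligible for δ > 0.)
δ = d·√n ⇒ d = δ/√n = 2.996/√206 = 0.2088.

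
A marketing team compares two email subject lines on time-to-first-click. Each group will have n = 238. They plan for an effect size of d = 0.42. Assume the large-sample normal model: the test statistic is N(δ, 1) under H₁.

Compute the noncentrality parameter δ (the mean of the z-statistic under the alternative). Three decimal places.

δ = d·√(n/2) = 0.42 × √(238/2) = 4.5817

δ ≈ 4.582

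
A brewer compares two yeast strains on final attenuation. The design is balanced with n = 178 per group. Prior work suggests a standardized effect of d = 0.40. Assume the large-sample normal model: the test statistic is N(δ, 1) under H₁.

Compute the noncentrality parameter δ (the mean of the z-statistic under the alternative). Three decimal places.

δ ≈ 3.774

δ = d·√(n/2) = 0.40 × √(178/2) = 3.7736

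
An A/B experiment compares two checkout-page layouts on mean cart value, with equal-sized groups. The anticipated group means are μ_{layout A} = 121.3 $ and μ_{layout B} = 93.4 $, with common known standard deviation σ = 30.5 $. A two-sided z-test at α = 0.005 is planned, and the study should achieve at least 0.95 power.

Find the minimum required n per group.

Standardized effect: d = |μ_{layout A} − μ_{layout B}| / σ = |121.3 − 93.4| / 30.5 = 0.9148
Set Φ(δ − 2.807) = 0.95; then δ − 2.807 = Φ⁻¹(0.95) = 1.645, giving δ = 4.452.
(The Φ(−δ − z_{α/2}) term is vanishingly small for δ > 0 and is dropped in the standard sample-size formula.)
δ = d·√(n/2) ⇒ n = 2(δ/d)² = 2 × (4.452 / 0.9148)² = 47.37.
Rounding up, n = 48 per group.

n = 48 per group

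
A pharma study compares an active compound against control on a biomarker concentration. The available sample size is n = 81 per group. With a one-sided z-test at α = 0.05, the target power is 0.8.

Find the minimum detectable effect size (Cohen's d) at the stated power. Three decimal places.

d ≈ 0.391

Required noncentrality: δ = z_{0.05} + z_{0.20} = 1.645 + 0.842 = 2.486.
δ = d·√(n/2) ⇒ d = δ/√(n/2) = 2.486/√(81/2) = 0.3907.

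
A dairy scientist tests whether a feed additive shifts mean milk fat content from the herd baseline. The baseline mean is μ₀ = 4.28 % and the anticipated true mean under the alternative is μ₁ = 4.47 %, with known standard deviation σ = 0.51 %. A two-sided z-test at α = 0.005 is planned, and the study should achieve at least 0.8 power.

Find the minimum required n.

Standardized effect: d = |μ₁ − μ₀| / σ = |4.47 − 4.28| / 0.51 = 0.3725
For power 0.8 need Φ(δ − z_{0.0025}) = 0.8, so δ = z_{0.0025} + z_{0.20} = 2.807 + 0.842 = 3.649.
(Ignoring the negligible lower-tail rejection probability gives the usual closed-form inversion.)
δ = d·√n ⇒ n = (δ/d)² = (3.649 / 0.3725)² = 95.92.
Rounding up, n = 96.

n = 96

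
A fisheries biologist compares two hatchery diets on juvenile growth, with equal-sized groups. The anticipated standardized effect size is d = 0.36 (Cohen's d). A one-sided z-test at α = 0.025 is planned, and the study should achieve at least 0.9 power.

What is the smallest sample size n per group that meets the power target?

Set Φ(δ − 1.960) = 0.9; then δ − 1.960 = Φ⁻¹(0.9) = 1.282, giving δ = 3.242.
δ = d·√(n/2) ⇒ n = 2(δ/d)² = 2 × (3.242 / 0.36)² = 162.15.
Rounding up, n = 163 per group.

n = 163 per group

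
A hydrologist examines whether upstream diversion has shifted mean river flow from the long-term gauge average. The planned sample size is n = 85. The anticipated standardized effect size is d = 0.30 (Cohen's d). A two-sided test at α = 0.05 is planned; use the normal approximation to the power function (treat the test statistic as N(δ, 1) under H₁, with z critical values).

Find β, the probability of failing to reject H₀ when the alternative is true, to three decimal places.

β ≈ 0.210

Noncentrality parameter: δ = d·√n = 0.30 × √85 = 2.7659
Two-sided α = 0.05 → critical value z_{0.025} = 1.960.
Power = Φ(δ − 1.960) + Φ(−δ − 1.960) = Φ(0.806) + Φ(-4.726) = 0.7898 + 0.0000 = 0.7899.
Type II error: β = 1 − power = 1 − 0.7899 = 0.2101.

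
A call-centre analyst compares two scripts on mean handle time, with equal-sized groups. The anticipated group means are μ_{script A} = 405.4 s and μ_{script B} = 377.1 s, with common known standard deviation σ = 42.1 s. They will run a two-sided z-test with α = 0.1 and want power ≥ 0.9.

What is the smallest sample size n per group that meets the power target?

n = 38 per group

Standardized effect: d = |μ_{script A} − μ_{script B}| / σ = |405.4 − 377.1| / 42.1 = 0.6722
For power 0.9 need Φ(δ − z_{0.05}) = 0.9, so δ = z_{0.05} + z_{0.10} = 1.645 + 1.282 = 2.926.
(The Φ(−δ − z_{α/2}) term is vanishingly small for δ > 0 and is dropped in the standard sample-size formula.)
δ = d·√(n/2) ⇒ n = 2(δ/d)² = 2 × (2.926 / 0.6722)² = 37.90.
Round up to the next whole unit.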